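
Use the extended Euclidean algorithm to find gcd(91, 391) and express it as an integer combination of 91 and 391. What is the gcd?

Euclidean algorithm:
391 = 4×91 + 27
91 = 3×27 + 10
27 = 2×10 + 7
10 = 1×7 + 3
7 = 2×3 + 1
3 = 3×1 + 0
gcd(91, 391) = 1.
Back-substituting:
1 = 7 − 2·3
1 = −2·10 + 3·7
1 = 3·27 − 8·10
1 = −8·91 + 27·27
1 = 27·391 − 116·91
So 1 = (27)·391 + (-116)·91.

1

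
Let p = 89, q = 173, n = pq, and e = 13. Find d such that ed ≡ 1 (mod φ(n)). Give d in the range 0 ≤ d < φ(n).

3493

φ(n) = (p−1)(q−1) = 88·172 = 15136.
Need d with 13·d ≡ 1 (mod 15136). Apply the extended Euclidean algorithm:
15136 = 1164×13 + 4
13 = 3×4 + 1
4 = 4×1 + 0
Back-substitute:
1 = 13 − 3·4
1 = −3·15136 + 3493·13
So 13·3493 ≡ 1 (mod 15136), hence d = 3493.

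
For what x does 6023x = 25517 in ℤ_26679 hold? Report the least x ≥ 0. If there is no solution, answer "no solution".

15574

First find gcd(6023, 26679):
26679 = 4·6023 + 2587
6023 = 2·2587 + 849
2587 = 3·849 + 40
849 = 21·40 + 9
40 = 4·9 + 4
9 = 2·4 + 1
4 = 4·1 + 0
gcd = 1, so a unique solution mod 26679 exists.
Back-substitute for the Bézout coefficients:
1 = 9 − 2·4
1 = −2·40 + 9·9
1 = 9·849 − 191·40
1 = −191·2587 + 582·849
1 = 582·6023 − 1355·2587
1 = −1355·26679 + 6002·6023
So 6023·(6002) ≡ 1 (mod 26679), giving 6023⁻¹ ≡ 6002.
x ≡ 6023⁻¹·25517 ≡ 6002·25517 ≡ 15574 (mod 26679).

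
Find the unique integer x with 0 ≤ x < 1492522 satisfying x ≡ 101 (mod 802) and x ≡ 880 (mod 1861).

285613

Write x = 101 + 802·k. Then 802·k ≡ 880 − 101 ≡ 779 (mod 1861).
Need 802⁻¹ mod 1861. Extended Euclid on (1861, 802):
1861 = 2*802 + 257
802 = 3*257 + 31
257 = 8*31 + 9
31 = 3*9 + 4
9 = 2*4 + 1
4 = 4*1 + 0
Back-substitute:
1 = 9 − 2·4
1 = −2·31 + 7·9
1 = 7·257 − 58·31
1 = −58·802 + 181·257
1 = 181·1861 − 420·802
802⁻¹ ≡ 1441 (mod 1861), so k ≡ 1441·779 ≡ 356 (mod 1861).
x = 101 + 802·356 = 285613.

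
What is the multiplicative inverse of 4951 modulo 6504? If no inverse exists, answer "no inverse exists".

3007

Extended Euclidean algorithm:
6504 = 1×4951 + 1553
4951 = 3×1553 + 292
1553 = 5×292 + 93
292 = 3×93 + 13
93 = 7×13 + 2
13 = 6×2 + 1
2 = 2×1 + 0
Since gcd(4951, 6504) = 1, back-substitute to write 1 as a combination:
1 = 13 − 6·2
1 = −6·93 + 43·13
1 = 43·292 − 135·93
1 = −135·1553 + 718·292
1 = 718·4951 − 2289·1553
1 = −2289·6504 + 3007·4951
So 4951·3007 ≡ 1 (mod 6504).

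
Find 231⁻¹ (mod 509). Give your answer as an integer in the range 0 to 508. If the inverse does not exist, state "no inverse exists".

379

Extended Euclidean algorithm:
509 = 2*231 + 47
231 = 4*47 + 43
47 = 1*43 + 4
43 = 10*4 + 3
4 = 1*3 + 1
3 = 3*1 + 0
The gcd is 1. Working backward:
1 = 4 − 3
1 = −43 + 11·4
1 = 11·47 − 12·43
1 = −12·231 + 59·47
1 = 59·509 − 130·231
So 231·(-130) ≡ 1 (mod 509), and -130 ≡ 379 (mod 509).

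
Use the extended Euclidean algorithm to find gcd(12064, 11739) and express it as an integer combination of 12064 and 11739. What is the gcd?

13

Apply Euclid's algorithm to 12064 and 11739:
12064 = 1*11739 + 325
11739 = 36*325 + 39
325 = 8*39 + 13
39 = 3*13 + 0
gcd(12064, 11739) = 13.
Working backward:
13 = 325 − 8·39
13 = −8·11739 + 289·325
13 = 289·12064 − 297·11739
So 13 = (289)·12064 + (-297)·11739.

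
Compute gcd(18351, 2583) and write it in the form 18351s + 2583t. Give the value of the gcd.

Repeated division:
18351 = 7·2583 + 270
2583 = 9·270 + 153
270 = 1·153 + 117
153 = 1·117 + 36
117 = 3·36 + 9
36 = 4·9 + 0
gcd(18351, 2583) = 9.
Working backward:
9 = 117 − 3·36
9 = −3·153 + 4·117
9 = 4·270 − 7·153
9 = −7·2583 + 67·270
9 = 67·18351 − 476·2583
So 9 = (67)·18351 + (-476)·2583.

9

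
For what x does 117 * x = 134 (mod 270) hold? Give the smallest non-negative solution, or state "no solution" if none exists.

no solution

gcd(117, 270):
270 = 2·117 + 36
117 = 3·36 + 9
36 = 4·9 + 0
gcd = 9, but 9 ∤ 134, so the congruence has no solution.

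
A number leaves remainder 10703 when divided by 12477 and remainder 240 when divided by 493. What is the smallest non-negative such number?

4776917

Write x = 10703 + 12477·k. Then 12477·k ≡ 240 − 10703 ≡ 383 (mod 493).
Need 12477⁻¹ mod 493. Extended Euclid on (493, 152):
493 = 3*152 + 37
152 = 4*37 + 4
37 = 9*4 + 1
4 = 4*1 + 0
Back-substitute:
1 = 37 − 9·4
1 = −9·152 + 37·37
1 = 37·493 − 120·152
12477⁻¹ ≡ 373 (mod 493), so k ≡ 373·383 ≡ 382 (mod 493).
x = 10703 + 12477·382 = 4776917.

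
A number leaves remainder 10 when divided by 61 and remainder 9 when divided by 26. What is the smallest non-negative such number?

Write x = 10 + 61·k. Then 61·k ≡ 9 − 10 ≡ 25 (mod 26).
Need 61⁻¹ mod 26. Extended Euclid on (26, 9):
26 = 2*9 + 8
9 = 1*8 + 1
8 = 8*1 + 0
Back-substitute:
1 = 9 − 8
1 = −26 + 3·9
61⁻¹ ≡ 3 (mod 26), so k ≡ 3·25 ≡ 23 (mod 26).
x = 10 + 61·23 = 1413.

1413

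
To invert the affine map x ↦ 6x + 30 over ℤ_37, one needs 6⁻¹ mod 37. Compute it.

31

Extended Euclidean algorithm:
37 = 6*6 + 1
6 = 6*1 + 0
The gcd is 1. Working backward:
1 = 37 − 6·6
Thus 6·(-6) ≡ 1 (mod 37); reducing, -6 mod 37 = 31.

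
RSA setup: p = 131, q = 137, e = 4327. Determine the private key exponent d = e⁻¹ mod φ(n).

903

φ(n) = (p−1)(q−1) = 130·136 = 17680.
Need d with 4327·d ≡ 1 (mod 17680). Apply the extended Euclidean algorithm:
17680 = 4*4327 + 372
4327 = 11*372 + 235
372 = 1*235 + 137
235 = 1*137 + 98
137 = 1*98 + 39
98 = 2*39 + 20
39 = 1*20 + 19
20 = 1*19 + 1
19 = 19*1 + 0
Back-substitute:
1 = 20 − 19
1 = −39 + 2·20
1 = 2·98 − 5·39
1 = −5·137 + 7·98
1 = 7·235 − 12·137
1 = −12·372 + 19·235
1 = 19·4327 − 221·372
1 = −221·17680 + 903·4327
So 4327·903 ≡ 1 (mod 17680), hence d = 903.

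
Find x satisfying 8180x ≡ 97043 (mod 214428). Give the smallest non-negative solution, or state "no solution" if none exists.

no solution

gcd(8180, 214428):
214428 = 26×8180 + 1748
8180 = 4×1748 + 1188
1748 = 1×1188 + 560
1188 = 2×560 + 68
560 = 8×68 + 16
68 = 4×16 + 4
16 = 4×4 + 0
gcd = 4, but 4 ∤ 97043, so the congruence has no solution.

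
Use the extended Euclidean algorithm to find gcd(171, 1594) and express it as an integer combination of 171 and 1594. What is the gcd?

1

Repeated division:
1594 = 9×171 + 55
171 = 3×55 + 6
55 = 9×6 + 1
6 = 6×1 + 0
gcd(171, 1594) = 1.
Working backward:
1 = 55 − 9·6
1 = −9·171 + 28·55
1 = 28·1594 − 261·171
So 1 = (28)·1594 + (-261)·171.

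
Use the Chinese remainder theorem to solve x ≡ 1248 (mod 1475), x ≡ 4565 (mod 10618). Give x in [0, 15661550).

3519123

Write x = 1248 + 1475·k. Then 1475·k ≡ 4565 − 1248 ≡ 3317 (mod 10618).
Need 1475⁻¹ mod 10618. Extended Euclid on (10618, 1475):
10618 = 7×1475 + 293
1475 = 5×293 + 10
293 = 29×10 + 3
10 = 3×3 + 1
3 = 3×1 + 0
Back-substitute:
1 = 10 − 3·3
1 = −3·293 + 88·10
1 = 88·1475 − 443·293
1 = −443·10618 + 3189·1475
1475⁻¹ ≡ 3189 (mod 10618), so k ≡ 3189·3317 ≡ 2385 (mod 10618).
x = 1248 + 1475·2385 = 3519123.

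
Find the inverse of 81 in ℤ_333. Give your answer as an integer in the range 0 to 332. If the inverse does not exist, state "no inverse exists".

Compute gcd(81, 333):
333 = 4*81 + 9
81 = 9*9 + 0
Since gcd = 9 > 1, 81 is not a unit mod 333.

no inverse exists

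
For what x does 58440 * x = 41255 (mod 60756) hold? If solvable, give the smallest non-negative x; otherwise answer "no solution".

gcd(58440, 60756):
60756 = 1·58440 + 2316
58440 = 25·2316 + 540
2316 = 4·540 + 156
540 = 3·156 + 72
156 = 2·72 + 12
72 = 6·12 + 0
gcd = 12, but 12 ∤ 41255, so the congruence has no solution.

no solution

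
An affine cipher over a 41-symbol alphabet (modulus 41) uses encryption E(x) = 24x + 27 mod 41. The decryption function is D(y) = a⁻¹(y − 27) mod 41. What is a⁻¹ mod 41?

Run Euclid on (41, 24):
41 = 1*24 + 17
24 = 1*17 + 7
17 = 2*7 + 3
7 = 2*3 + 1
3 = 3*1 + 0
The gcd is 1. Working backward:
1 = 7 − 2·3
1 = −2·17 + 5·7
1 = 5·24 − 7·17
1 = −7·41 + 12·24
So 24·12 ≡ 1 (mod 41).

12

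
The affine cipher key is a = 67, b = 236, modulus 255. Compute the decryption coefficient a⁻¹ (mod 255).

118

gcd(255, 67) by repeated division:
255 = 3*67 + 54
67 = 1*54 + 13
54 = 4*13 + 2
13 = 6*2 + 1
2 = 2*1 + 0
gcd = 1, so the inverse exists. Back-substitute:
1 = 13 − 6·2
1 = −6·54 + 25·13
1 = 25·67 − 31·54
1 = −31·255 + 118·67
So 67·118 ≡ 1 (mod 255).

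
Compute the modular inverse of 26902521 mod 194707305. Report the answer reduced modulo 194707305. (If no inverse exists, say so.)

Compute gcd(26902521, 194707305):
194707305 = 7*26902521 + 6389658
26902521 = 4*6389658 + 1343889
6389658 = 4*1343889 + 1014102
1343889 = 1*1014102 + 329787
1014102 = 3*329787 + 24741
329787 = 13*24741 + 8154
24741 = 3*8154 + 279
8154 = 29*279 + 63
279 = 4*63 + 27
63 = 2*27 + 9
27 = 3*9 + 0
gcd(26902521, 194707305) = 9 ≠ 1, so 26902521 has no multiplicative inverse modulo 194707305.

no inverse exists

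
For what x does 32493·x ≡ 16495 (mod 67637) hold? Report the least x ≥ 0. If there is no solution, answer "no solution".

14709

First find gcd(32493, 67637):
67637 = 2·32493 + 2651
32493 = 12·2651 + 681
2651 = 3·681 + 608
681 = 1·608 + 73
608 = 8·73 + 24
73 = 3·24 + 1
24 = 24·1 + 0
gcd = 1, so a unique solution mod 67637 exists.
Back-substitute for the Bézout coefficients:
1 = 73 − 3·24
1 = −3·608 + 25·73
1 = 25·681 − 28·608
1 = −28·2651 + 109·681
1 = 109·32493 − 1336·2651
1 = −1336·67637 + 2781·32493
So 32493·(2781) ≡ 1 (mod 67637), giving 32493⁻¹ ≡ 2781.
x ≡ 32493⁻¹·16495 ≡ 2781·16495 ≡ 14709 (mod 67637).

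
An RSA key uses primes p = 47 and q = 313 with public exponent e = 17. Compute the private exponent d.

3377

φ(n) = (p−1)(q−1) = 46·312 = 14352.
Need d with 17·d ≡ 1 (mod 14352). Apply the extended Euclidean algorithm:
14352 = 844×17 + 4
17 = 4×4 + 1
4 = 4×1 + 0
Back-substitute:
1 = 17 − 4·4
1 = −4·14352 + 3377·17
So 17·3377 ≡ 1 (mod 14352), hence d = 3377.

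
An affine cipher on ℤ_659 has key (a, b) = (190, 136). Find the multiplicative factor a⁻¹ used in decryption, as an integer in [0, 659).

Extended Euclidean algorithm:
659 = 3*190 + 89
190 = 2*89 + 12
89 = 7*12 + 5
12 = 2*5 + 2
5 = 2*2 + 1
2 = 2*1 + 0
Since gcd(190, 659) = 1, back-substitute to write 1 as a combination:
1 = 5 − 2·2
1 = −2·12 + 5·5
1 = 5·89 − 37·12
1 = −37·190 + 79·89
1 = 79·659 − 274·190
Thus 190·(-274) ≡ 1 (mod 659); reducing, -274 mod 659 = 385.

385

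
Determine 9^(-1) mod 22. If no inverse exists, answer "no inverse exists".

5

Apply the Euclidean algorithm to 22 and 9:
22 = 2*9 + 4
9 = 2*4 + 1
4 = 4*1 + 0
The gcd is 1. Working backward:
1 = 9 − 2·4
1 = −2·22 + 5·9
So 9·5 ≡ 1 (mod 22).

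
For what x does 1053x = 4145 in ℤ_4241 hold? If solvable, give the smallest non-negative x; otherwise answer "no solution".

First find gcd(1053, 4241):
4241 = 4×1053 + 29
1053 = 36×29 + 9
29 = 3×9 + 2
9 = 4×2 + 1
2 = 2×1 + 0
gcd = 1, so a unique solution mod 4241 exists.
Back-substitute for the Bézout coefficients:
1 = 9 − 4·2
1 = −4·29 + 13·9
1 = 13·1053 − 472·29
1 = −472·4241 + 1901·1053
So 1053·(1901) ≡ 1 (mod 4241), giving 1053⁻¹ ≡ 1901.
x ≡ 1053⁻¹·4145 ≡ 1901·4145 ≡ 4108 (mod 4241).

4108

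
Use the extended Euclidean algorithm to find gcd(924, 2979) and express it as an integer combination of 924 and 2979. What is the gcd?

Repeated division:
2979 = 3×924 + 207
924 = 4×207 + 96
207 = 2×96 + 15
96 = 6×15 + 6
15 = 2×6 + 3
6 = 2×3 + 0
gcd(924, 2979) = 3.
Working backward:
3 = 15 − 2·6
3 = −2·96 + 13·15
3 = 13·207 − 28·96
3 = −28·924 + 125·207
3 = 125·2979 − 403·924
So 3 = (125)·2979 + (-403)·924.

3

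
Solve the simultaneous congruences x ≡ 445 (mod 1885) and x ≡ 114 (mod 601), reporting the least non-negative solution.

1001380

Write x = 445 + 1885·k. Then 1885·k ≡ 114 − 445 ≡ 270 (mod 601).
Need 1885⁻¹ mod 601. Extended Euclid on (601, 82):
601 = 7·82 + 27
82 = 3·27 + 1
27 = 27·1 + 0
Back-substitute:
1 = 82 − 3·27
1 = −3·601 + 22·82
1885⁻¹ ≡ 22 (mod 601), so k ≡ 22·270 ≡ 531 (mod 601).
x = 445 + 1885·531 = 1001380.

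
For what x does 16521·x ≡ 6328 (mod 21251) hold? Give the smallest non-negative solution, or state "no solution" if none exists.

10413

First find gcd(16521, 21251):
21251 = 1·16521 + 4730
16521 = 3·4730 + 2331
4730 = 2·2331 + 68
2331 = 34·68 + 19
68 = 3·19 + 11
19 = 1·11 + 8
11 = 1·8 + 3
8 = 2·3 + 2
3 = 1·2 + 1
2 = 2·1 + 0
gcd = 1, so a unique solution mod 21251 exists.
Back-substitute for the Bézout coefficients:
1 = 3 − 2
1 = −8 + 3·3
1 = 3·11 − 4·8
1 = −4·19 + 7·11
1 = 7·68 − 25·19
1 = −25·2331 + 857·68
1 = 857·4730 − 1739·2331
1 = −1739·16521 + 6074·4730
1 = 6074·21251 − 7813·16521
So 16521·(-7813) ≡ 1 (mod 21251), giving 16521⁻¹ ≡ 13438.
x ≡ 16521⁻¹·6328 ≡ 13438·6328 ≡ 10413 (mod 21251).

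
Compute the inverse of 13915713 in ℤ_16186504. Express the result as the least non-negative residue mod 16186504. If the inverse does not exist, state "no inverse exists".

Extended Euclidean algorithm:
16186504 = 1·13915713 + 2270791
13915713 = 6·2270791 + 290967
2270791 = 7·290967 + 234022
290967 = 1·234022 + 56945
234022 = 4·56945 + 6242
56945 = 9·6242 + 767
6242 = 8·767 + 106
767 = 7·106 + 25
106 = 4·25 + 6
25 = 4·6 + 1
6 = 6·1 + 0
Since gcd(13915713, 16186504) = 1, back-substitute to write 1 as a combination:
1 = 25 − 4·6
1 = −4·106 + 17·25
1 = 17·767 − 123·106
1 = −123·6242 + 1001·767
1 = 1001·56945 − 9132·6242
1 = −9132·234022 + 37529·56945
1 = 37529·290967 − 46661·234022
1 = −46661·2270791 + 364156·290967
1 = 364156·13915713 − 2231597·2270791
1 = −2231597·16186504 + 2595753·13915713
So 13915713·2595753 ≡ 1 (mod 16186504).

2595753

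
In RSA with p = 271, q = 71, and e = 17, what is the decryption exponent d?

14453

φ(n) = (p−1)(q−1) = 270·70 = 18900.
Need d with 17·d ≡ 1 (mod 18900). Apply the extended Euclidean algorithm:
18900 = 1111*17 + 13
17 = 1*13 + 4
13 = 3*4 + 1
4 = 4*1 + 0
Back-substitute:
1 = 13 − 3·4
1 = −3·17 + 4·13
1 = 4·18900 − 4447·17
So 17·(-4447) ≡ 1 (mod 18900), hence d ≡ -4447 ≡ 14453 (mod 18900).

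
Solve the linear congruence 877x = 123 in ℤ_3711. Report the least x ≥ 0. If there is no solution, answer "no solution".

546

First find gcd(877, 3711):
3711 = 4×877 + 203
877 = 4×203 + 65
203 = 3×65 + 8
65 = 8×8 + 1
8 = 8×1 + 0
gcd = 1, so a unique solution mod 3711 exists.
Back-substitute for the Bézout coefficients:
1 = 65 − 8·8
1 = −8·203 + 25·65
1 = 25·877 − 108·203
1 = −108·3711 + 457·877
So 877·(457) ≡ 1 (mod 3711), giving 877⁻¹ ≡ 457.
x ≡ 877⁻¹·123 ≡ 457·123 ≡ 546 (mod 3711).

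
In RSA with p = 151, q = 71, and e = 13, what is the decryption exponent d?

8077

φ(n) = (p−1)(q−1) = 150·70 = 10500.
Need d with 13·d ≡ 1 (mod 10500). Apply the extended Euclidean algorithm:
10500 = 807·13 + 9
13 = 1·9 + 4
9 = 2·4 + 1
4 = 4·1 + 0
Back-substitute:
1 = 9 − 2·4
1 = −2·13 + 3·9
1 = 3·10500 − 2423·13
So 13·(-2423) ≡ 1 (mod 10500), hence d ≡ -2423 ≡ 8077 (mod 10500).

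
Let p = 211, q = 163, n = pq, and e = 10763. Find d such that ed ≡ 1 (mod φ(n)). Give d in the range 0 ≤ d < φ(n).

φ(n) = (p−1)(q−1) = 210·162 = 34020.
Need d with 10763·d ≡ 1 (mod 34020). Apply the extended Euclidean algorithm:
34020 = 3×10763 + 1731
10763 = 6×1731 + 377
1731 = 4×377 + 223
377 = 1×223 + 154
223 = 1×154 + 69
154 = 2×69 + 16
69 = 4×16 + 5
16 = 3×5 + 1
5 = 5×1 + 0
Back-substitute:
1 = 16 − 3·5
1 = −3·69 + 13·16
1 = 13·154 − 29·69
1 = −29·223 + 42·154
1 = 42·377 − 71·223
1 = −71·1731 + 326·377
1 = 326·10763 − 2027·1731
1 = −2027·34020 + 6407·10763
So 10763·6407 ≡ 1 (mod 34020), hence d = 6407.

6407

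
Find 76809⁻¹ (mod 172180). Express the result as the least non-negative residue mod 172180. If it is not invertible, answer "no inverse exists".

32809

Extended Euclidean algorithm:
172180 = 2·76809 + 18562
76809 = 4·18562 + 2561
18562 = 7·2561 + 635
2561 = 4·635 + 21
635 = 30·21 + 5
21 = 4·5 + 1
5 = 5·1 + 0
Since gcd(76809, 172180) = 1, back-substitute to write 1 as a combination:
1 = 21 − 4·5
1 = −4·635 + 121·21
1 = 121·2561 − 488·635
1 = −488·18562 + 3537·2561
1 = 3537·76809 − 14636·18562
1 = −14636·172180 + 32809·76809
So 76809·32809 ≡ 1 (mod 172180).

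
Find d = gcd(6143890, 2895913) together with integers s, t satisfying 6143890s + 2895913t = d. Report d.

1

Repeated division:
6143890 = 2·2895913 + 352064
2895913 = 8·352064 + 79401
352064 = 4·79401 + 34460
79401 = 2·34460 + 10481
34460 = 3·10481 + 3017
10481 = 3·3017 + 1430
3017 = 2·1430 + 157
1430 = 9·157 + 17
157 = 9·17 + 4
17 = 4·4 + 1
4 = 4·1 + 0
gcd(6143890, 2895913) = 1.
Working backward:
1 = 17 − 4·4
1 = −4·157 + 37·17
1 = 37·1430 − 337·157
1 = −337·3017 + 711·1430
1 = 711·10481 − 2470·3017
1 = −2470·34460 + 8121·10481
1 = 8121·79401 − 18712·34460
1 = −18712·352064 + 82969·79401
1 = 82969·2895913 − 682464·352064
1 = −682464·6143890 + 1447897·2895913
So 1 = (-682464)·6143890 + (1447897)·2895913.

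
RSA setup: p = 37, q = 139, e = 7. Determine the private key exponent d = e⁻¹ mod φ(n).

φ(n) = (p−1)(q−1) = 36·138 = 4968.
Need d with 7·d ≡ 1 (mod 4968). Apply the extended Euclidean algorithm:
4968 = 709*7 + 5
7 = 1*5 + 2
5 = 2*2 + 1
2 = 2*1 + 0
Back-substitute:
1 = 5 − 2·2
1 = −2·7 + 3·5
1 = 3·4968 − 2129·7
So 7·(-2129) ≡ 1 (mod 4968), hence d ≡ -2129 ≡ 2839 (mod 4968).

2839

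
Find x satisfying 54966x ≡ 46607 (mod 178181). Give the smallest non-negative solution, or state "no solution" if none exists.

First find gcd(54966, 178181):
178181 = 3*54966 + 13283
54966 = 4*13283 + 1834
13283 = 7*1834 + 445
1834 = 4*445 + 54
445 = 8*54 + 13
54 = 4*13 + 2
13 = 6*2 + 1
2 = 2*1 + 0
gcd = 1, so a unique solution mod 178181 exists.
Back-substitute for the Bézout coefficients:
1 = 13 − 6·2
1 = −6·54 + 25·13
1 = 25·445 − 206·54
1 = −206·1834 + 849·445
1 = 849·13283 − 6149·1834
1 = −6149·54966 + 25445·13283
1 = 25445·178181 − 82484·54966
So 54966·(-82484) ≡ 1 (mod 178181), giving 54966⁻¹ ≡ 95697.
x ≡ 54966⁻¹·46607 ≡ 95697·46607 ≡ 101468 (mod 178181).

101468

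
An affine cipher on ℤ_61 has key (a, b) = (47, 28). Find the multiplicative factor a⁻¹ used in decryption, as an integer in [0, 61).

gcd(61, 47) by repeated division:
61 = 1·47 + 14
47 = 3·14 + 5
14 = 2·5 + 4
5 = 1·4 + 1
4 = 4·1 + 0
The gcd is 1. Working backward:
1 = 5 − 4
1 = −14 + 3·5
1 = 3·47 − 10·14
1 = −10·61 + 13·47
So 47·13 ≡ 1 (mod 61).

13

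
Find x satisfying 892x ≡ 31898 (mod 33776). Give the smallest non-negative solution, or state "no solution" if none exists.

no solution

gcd(892, 33776):
33776 = 37·892 + 772
892 = 1·772 + 120
772 = 6·120 + 52
120 = 2·52 + 16
52 = 3·16 + 4
16 = 4·4 + 0
gcd = 4, but 4 ∤ 31898, so the congruence has no solution.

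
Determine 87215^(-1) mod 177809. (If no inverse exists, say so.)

gcd(177809, 87215) by repeated division:
177809 = 2×87215 + 3379
87215 = 25×3379 + 2740
3379 = 1×2740 + 639
2740 = 4×639 + 184
639 = 3×184 + 87
184 = 2×87 + 10
87 = 8×10 + 7
10 = 1×7 + 3
7 = 2×3 + 1
3 = 3×1 + 0
gcd = 1, so the inverse exists. Back-substitute:
1 = 7 − 2·3
1 = −2·10 + 3·7
1 = 3·87 − 26·10
1 = −26·184 + 55·87
1 = 55·639 − 191·184
1 = −191·2740 + 819·639
1 = 819·3379 − 1010·2740
1 = −1010·87215 + 26069·3379
1 = 26069·177809 − 53148·87215
Thus 87215·(-53148) ≡ 1 (mod 177809); reducing, -53148 mod 177809 = 124661.

124661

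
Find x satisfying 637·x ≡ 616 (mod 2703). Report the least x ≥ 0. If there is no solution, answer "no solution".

First find gcd(637, 2703):
2703 = 4·637 + 155
637 = 4·155 + 17
155 = 9·17 + 2
17 = 8·2 + 1
2 = 2·1 + 0
gcd = 1, so a unique solution mod 2703 exists.
Back-substitute for the Bézout coefficients:
1 = 17 − 8·2
1 = −8·155 + 73·17
1 = 73·637 − 300·155
1 = −300·2703 + 1273·637
So 637·(1273) ≡ 1 (mod 2703), giving 637⁻¹ ≡ 1273.
x ≡ 637⁻¹·616 ≡ 1273·616 ≡ 298 (mod 2703).

298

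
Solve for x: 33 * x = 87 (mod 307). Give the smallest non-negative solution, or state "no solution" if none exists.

First find gcd(33, 307):
307 = 9×33 + 10
33 = 3×10 + 3
10 = 3×3 + 1
3 = 3×1 + 0
gcd = 1, so a unique solution mod 307 exists.
Back-substitute for the Bézout coefficients:
1 = 10 − 3·3
1 = −3·33 + 10·10
1 = 10·307 − 93·33
So 33·(-93) ≡ 1 (mod 307), giving 33⁻¹ ≡ 214.
x ≡ 33⁻¹·87 ≡ 214·87 ≡ 198 (mod 307).

198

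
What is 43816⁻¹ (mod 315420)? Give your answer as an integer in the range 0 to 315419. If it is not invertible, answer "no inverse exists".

no inverse exists

Euclidean algorithm on 315420, 43816:
315420 = 7·43816 + 8708
43816 = 5·8708 + 276
8708 = 31·276 + 152
276 = 1·152 + 124
152 = 1·124 + 28
124 = 4·28 + 12
28 = 2·12 + 4
12 = 3·4 + 0
The gcd is 4, not 1, hence no inverse exists.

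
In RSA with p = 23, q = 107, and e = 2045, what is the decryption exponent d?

φ(n) = (p−1)(q−1) = 22·106 = 2332.
Need d with 2045·d ≡ 1 (mod 2332). Apply the extended Euclidean algorithm:
2332 = 1×2045 + 287
2045 = 7×287 + 36
287 = 7×36 + 35
36 = 1×35 + 1
35 = 35×1 + 0
Back-substitute:
1 = 36 − 35
1 = −287 + 8·36
1 = 8·2045 − 57·287
1 = −57·2332 + 65·2045
So 2045·65 ≡ 1 (mod 2332), hence d = 65.

65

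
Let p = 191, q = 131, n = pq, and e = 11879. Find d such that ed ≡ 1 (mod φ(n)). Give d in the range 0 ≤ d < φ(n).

2019

φ(n) = (p−1)(q−1) = 190·130 = 24700.
Need d with 11879·d ≡ 1 (mod 24700). Apply the extended Euclidean algorithm:
24700 = 2·11879 + 942
11879 = 12·942 + 575
942 = 1·575 + 367
575 = 1·367 + 208
367 = 1·208 + 159
208 = 1·159 + 49
159 = 3·49 + 12
49 = 4·12 + 1
12 = 12·1 + 0
Back-substitute:
1 = 49 − 4·12
1 = −4·159 + 13·49
1 = 13·208 − 17·159
1 = −17·367 + 30·208
1 = 30·575 − 47·367
1 = −47·942 + 77·575
1 = 77·11879 − 971·942
1 = −971·24700 + 2019·11879
So 11879·2019 ≡ 1 (mod 24700), hence d = 2019.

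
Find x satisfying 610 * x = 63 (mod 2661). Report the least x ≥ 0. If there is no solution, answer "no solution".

336

First find gcd(610, 2661):
2661 = 4×610 + 221
610 = 2×221 + 168
221 = 1×168 + 53
168 = 3×53 + 9
53 = 5×9 + 8
9 = 1×8 + 1
8 = 8×1 + 0
gcd = 1, so a unique solution mod 2661 exists.
Back-substitute for the Bézout coefficients:
1 = 9 − 8
1 = −53 + 6·9
1 = 6·168 − 19·53
1 = −19·221 + 25·168
1 = 25·610 − 69·221
1 = −69·2661 + 301·610
So 610·(301) ≡ 1 (mod 2661), giving 610⁻¹ ≡ 301.
x ≡ 610⁻¹·63 ≡ 301·63 ≡ 336 (mod 2661).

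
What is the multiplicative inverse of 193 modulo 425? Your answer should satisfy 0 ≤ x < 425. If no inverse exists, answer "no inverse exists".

207

gcd(425, 193) by repeated division:
425 = 2*193 + 39
193 = 4*39 + 37
39 = 1*37 + 2
37 = 18*2 + 1
2 = 2*1 + 0
gcd = 1, so the inverse exists. Back-substitute:
1 = 37 − 18·2
1 = −18·39 + 19·37
1 = 19·193 − 94·39
1 = −94·425 + 207·193
So 193·207 ≡ 1 (mod 425).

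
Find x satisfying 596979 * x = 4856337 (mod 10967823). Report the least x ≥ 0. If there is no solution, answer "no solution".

118564

First find gcd(596979, 10967823):
10967823 = 18·596979 + 222201
596979 = 2·222201 + 152577
222201 = 1·152577 + 69624
152577 = 2·69624 + 13329
69624 = 5·13329 + 2979
13329 = 4·2979 + 1413
2979 = 2·1413 + 153
1413 = 9·153 + 36
153 = 4·36 + 9
36 = 4·9 + 0
gcd = 9 and 9 | 4856337, so solutions exist. Divide through by 9: 66331x ≡ 539593 (mod 1218647).
Now find 66331⁻¹ mod 1218647:
1218647 = 18×66331 + 24689
66331 = 2×24689 + 16953
24689 = 1×16953 + 7736
16953 = 2×7736 + 1481
7736 = 5×1481 + 331
1481 = 4×331 + 157
331 = 2×157 + 17
157 = 9×17 + 4
17 = 4×4 + 1
4 = 4×1 + 0
Back-substitute:
1 = 17 − 4·4
1 = −4·157 + 37·17
1 = 37·331 − 78·157
1 = −78·1481 + 349·331
1 = 349·7736 − 1823·1481
1 = −1823·16953 + 3995·7736
1 = 3995·24689 − 5818·16953
1 = −5818·66331 + 15631·24689
1 = 15631·1218647 − 287176·66331
So 66331·(-287176) ≡ 1 (mod 1218647), i.e. 66331⁻¹ ≡ 931471.
Then x ≡ 931471·539593 ≡ 118564 (mod 1218647); the smallest non-negative solution is x = 118564.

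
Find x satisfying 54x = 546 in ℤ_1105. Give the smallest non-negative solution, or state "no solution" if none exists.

624

First find gcd(54, 1105):
1105 = 20×54 + 25
54 = 2×25 + 4
25 = 6×4 + 1
4 = 4×1 + 0
gcd = 1, so a unique solution mod 1105 exists.
Back-substitute for the Bézout coefficients:
1 = 25 − 6·4
1 = −6·54 + 13·25
1 = 13·1105 − 266·54
So 54·(-266) ≡ 1 (mod 1105), giving 54⁻¹ ≡ 839.
x ≡ 54⁻¹·546 ≡ 839·546 ≡ 624 (mod 1105).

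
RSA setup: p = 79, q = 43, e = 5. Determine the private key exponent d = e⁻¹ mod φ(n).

φ(n) = (p−1)(q−1) = 78·42 = 3276.
Need d with 5·d ≡ 1 (mod 3276). Apply the extended Euclidean algorithm:
3276 = 655×5 + 1
5 = 5×1 + 0
Back-substitute:
1 = 3276 − 655·5
So 5·(-655) ≡ 1 (mod 3276), hence d ≡ -655 ≡ 2621 (mod 3276).

2621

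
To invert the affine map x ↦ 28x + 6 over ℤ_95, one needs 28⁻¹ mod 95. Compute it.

Apply the Euclidean algorithm to 95 and 28:
95 = 3·28 + 11
28 = 2·11 + 6
11 = 1·6 + 5
6 = 1·5 + 1
5 = 5·1 + 0
The gcd is 1. Working backward:
1 = 6 − 5
1 = −11 + 2·6
1 = 2·28 − 5·11
1 = −5·95 + 17·28
So 28·17 ≡ 1 (mod 95).

17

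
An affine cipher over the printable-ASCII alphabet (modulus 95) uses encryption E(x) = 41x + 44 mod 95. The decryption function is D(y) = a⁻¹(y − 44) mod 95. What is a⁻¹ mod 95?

51

Run Euclid on (95, 41):
95 = 2·41 + 13
41 = 3·13 + 2
13 = 6·2 + 1
2 = 2·1 + 0
Since gcd(41, 95) = 1, back-substitute to write 1 as a combination:
1 = 13 − 6·2
1 = −6·41 + 19·13
1 = 19·95 − 44·41
So 41·(-44) ≡ 1 (mod 95), and -44 ≡ 51 (mod 95).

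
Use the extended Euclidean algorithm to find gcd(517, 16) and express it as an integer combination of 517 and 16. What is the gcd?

1

Repeated division:
517 = 32·16 + 5
16 = 3·5 + 1
5 = 5·1 + 0
gcd(517, 16) = 1.
Working backward:
1 = 16 − 3·5
1 = −3·517 + 97·16
So 1 = (-3)·517 + (97)·16.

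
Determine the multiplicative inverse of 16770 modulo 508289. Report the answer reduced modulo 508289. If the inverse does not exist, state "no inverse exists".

388294

Extended Euclidean algorithm:
508289 = 30*16770 + 5189
16770 = 3*5189 + 1203
5189 = 4*1203 + 377
1203 = 3*377 + 72
377 = 5*72 + 17
72 = 4*17 + 4
17 = 4*4 + 1
4 = 4*1 + 0
The gcd is 1. Working backward:
1 = 17 − 4·4
1 = −4·72 + 17·17
1 = 17·377 − 89·72
1 = −89·1203 + 284·377
1 = 284·5189 − 1225·1203
1 = −1225·16770 + 3959·5189
1 = 3959·508289 − 119995·16770
Thus 16770·(-119995) ≡ 1 (mod 508289); reducing, -119995 mod 508289 = 388294.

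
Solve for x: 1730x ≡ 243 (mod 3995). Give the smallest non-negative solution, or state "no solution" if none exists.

no solution

gcd(1730, 3995):
3995 = 2×1730 + 535
1730 = 3×535 + 125
535 = 4×125 + 35
125 = 3×35 + 20
35 = 1×20 + 15
20 = 1×15 + 5
15 = 3×5 + 0
gcd = 5, but 5 ∤ 243, so the congruence has no solution.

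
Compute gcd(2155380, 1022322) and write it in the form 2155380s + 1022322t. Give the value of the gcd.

6

Apply Euclid's algorithm to 2155380 and 1022322:
2155380 = 2*1022322 + 110736
1022322 = 9*110736 + 25698
110736 = 4*25698 + 7944
25698 = 3*7944 + 1866
7944 = 4*1866 + 480
1866 = 3*480 + 426
480 = 1*426 + 54
426 = 7*54 + 48
54 = 1*48 + 6
48 = 8*6 + 0
gcd(2155380, 1022322) = 6.
Back-substituting:
6 = 54 − 48
6 = −426 + 8·54
6 = 8·480 − 9·426
6 = −9·1866 + 35·480
6 = 35·7944 − 149·1866
6 = −149·25698 + 482·7944
6 = 482·110736 − 2077·25698
6 = −2077·1022322 + 19175·110736
6 = 19175·2155380 − 40427·1022322
So 6 = (19175)·2155380 + (-40427)·1022322.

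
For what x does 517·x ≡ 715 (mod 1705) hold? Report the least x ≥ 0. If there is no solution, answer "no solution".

First find gcd(517, 1705):
1705 = 3*517 + 154
517 = 3*154 + 55
154 = 2*55 + 44
55 = 1*44 + 11
44 = 4*11 + 0
gcd = 11 and 11 | 715, so solutions exist. Divide through by 11: 47x ≡ 65 (mod 155).
Now find 47⁻¹ mod 155:
155 = 3·47 + 14
47 = 3·14 + 5
14 = 2·5 + 4
5 = 1·4 + 1
4 = 4·1 + 0
Back-substitute:
1 = 5 − 4
1 = −14 + 3·5
1 = 3·47 − 10·14
1 = −10·155 + 33·47
So 47⁻¹ ≡ 33 (mod 155).
Then x ≡ 33·65 ≡ 130 (mod 155); the smallest non-negative solution is x = 130.

130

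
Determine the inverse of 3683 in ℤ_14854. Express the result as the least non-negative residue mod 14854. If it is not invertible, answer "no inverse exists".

8401

gcd(14854, 3683) by repeated division:
14854 = 4*3683 + 122
3683 = 30*122 + 23
122 = 5*23 + 7
23 = 3*7 + 2
7 = 3*2 + 1
2 = 2*1 + 0
gcd = 1, so the inverse exists. Back-substitute:
1 = 7 − 3·2
1 = −3·23 + 10·7
1 = 10·122 − 53·23
1 = −53·3683 + 1600·122
1 = 1600·14854 − 6453·3683
Hence 3683⁻¹ ≡ -6453 ≡ 8401 (mod 14854).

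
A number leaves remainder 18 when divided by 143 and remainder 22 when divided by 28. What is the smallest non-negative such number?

Write x = 18 + 143·k. Then 143·k ≡ 22 − 18 ≡ 4 (mod 28).
Need 143⁻¹ mod 28. Extended Euclid on (28, 3):
28 = 9×3 + 1
3 = 3×1 + 0
Back-substitute:
1 = 28 − 9·3
143⁻¹ ≡ 19 (mod 28), so k ≡ 19·4 ≡ 20 (mod 28).
x = 18 + 143·20 = 2878.

2878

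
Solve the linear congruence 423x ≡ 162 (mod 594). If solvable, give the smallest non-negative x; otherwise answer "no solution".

First find gcd(423, 594):
594 = 1·423 + 171
423 = 2·171 + 81
171 = 2·81 + 9
81 = 9·9 + 0
gcd = 9 and 9 | 162, so solutions exist. Divide through by 9: 47x ≡ 18 (mod 66).
Now find 47⁻¹ mod 66:
66 = 1×47 + 19
47 = 2×19 + 9
19 = 2×9 + 1
9 = 9×1 + 0
Back-substitute:
1 = 19 − 2·9
1 = −2·47 + 5·19
1 = 5·66 − 7·47
So 47·(-7) ≡ 1 (mod 66), i.e. 47⁻¹ ≡ 59.
Then x ≡ 59·18 ≡ 6 (mod 66); the smallest non-negative solution is x = 6.

6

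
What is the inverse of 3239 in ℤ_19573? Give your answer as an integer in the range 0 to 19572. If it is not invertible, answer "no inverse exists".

Apply the Euclidean algorithm to 19573 and 3239:
19573 = 6*3239 + 139
3239 = 23*139 + 42
139 = 3*42 + 13
42 = 3*13 + 3
13 = 4*3 + 1
3 = 3*1 + 0
gcd = 1, so the inverse exists. Back-substitute:
1 = 13 − 4·3
1 = −4·42 + 13·13
1 = 13·139 − 43·42
1 = −43·3239 + 1002·139
1 = 1002·19573 − 6055·3239
Thus 3239·(-6055) ≡ 1 (mod 19573); reducing, -6055 mod 19573 = 13518.

13518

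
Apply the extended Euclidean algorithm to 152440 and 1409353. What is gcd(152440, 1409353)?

1

Euclidean algorithm:
1409353 = 9*152440 + 37393
152440 = 4*37393 + 2868
37393 = 13*2868 + 109
2868 = 26*109 + 34
109 = 3*34 + 7
34 = 4*7 + 6
7 = 1*6 + 1
6 = 6*1 + 0
gcd(152440, 1409353) = 1.
Back-substituting:
1 = 7 − 6
1 = −34 + 5·7
1 = 5·109 − 16·34
1 = −16·2868 + 421·109
1 = 421·37393 − 5489·2868
1 = −5489·152440 + 22377·37393
1 = 22377·1409353 − 206882·152440
So 1 = (22377)·1409353 + (-206882)·152440.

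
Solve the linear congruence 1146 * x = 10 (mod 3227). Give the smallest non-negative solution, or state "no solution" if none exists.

1346

First find gcd(1146, 3227):
3227 = 2·1146 + 935
1146 = 1·935 + 211
935 = 4·211 + 91
211 = 2·91 + 29
91 = 3·29 + 4
29 = 7·4 + 1
4 = 4·1 + 0
gcd = 1, so a unique solution mod 3227 exists.
Back-substitute for the Bézout coefficients:
1 = 29 − 7·4
1 = −7·91 + 22·29
1 = 22·211 − 51·91
1 = −51·935 + 226·211
1 = 226·1146 − 277·935
1 = −277·3227 + 780·1146
So 1146·(780) ≡ 1 (mod 3227), giving 1146⁻¹ ≡ 780.
x ≡ 1146⁻¹·10 ≡ 780·10 ≡ 1346 (mod 3227).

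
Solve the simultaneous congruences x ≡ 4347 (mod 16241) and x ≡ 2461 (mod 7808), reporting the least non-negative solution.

13549341

Write x = 4347 + 16241·k. Then 16241·k ≡ 2461 − 4347 ≡ 5922 (mod 7808).
Need 16241⁻¹ mod 7808. Extended Euclid on (7808, 625):
7808 = 12×625 + 308
625 = 2×308 + 9
308 = 34×9 + 2
9 = 4×2 + 1
2 = 2×1 + 0
Back-substitute:
1 = 9 − 4·2
1 = −4·308 + 137·9
1 = 137·625 − 278·308
1 = −278·7808 + 3473·625
16241⁻¹ ≡ 3473 (mod 7808), so k ≡ 3473·5922 ≡ 834 (mod 7808).
x = 4347 + 16241·834 = 13549341.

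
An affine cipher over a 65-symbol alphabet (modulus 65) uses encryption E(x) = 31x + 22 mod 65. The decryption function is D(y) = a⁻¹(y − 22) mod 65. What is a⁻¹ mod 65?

Apply the Euclidean algorithm to 65 and 31:
65 = 2×31 + 3
31 = 10×3 + 1
3 = 3×1 + 0
The gcd is 1. Working backward:
1 = 31 − 10·3
1 = −10·65 + 21·31
So 31·21 ≡ 1 (mod 65).

21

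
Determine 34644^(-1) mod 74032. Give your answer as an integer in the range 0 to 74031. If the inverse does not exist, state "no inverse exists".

no inverse exists

Euclidean algorithm on 74032, 34644:
74032 = 2·34644 + 4744
34644 = 7·4744 + 1436
4744 = 3·1436 + 436
1436 = 3·436 + 128
436 = 3·128 + 52
128 = 2·52 + 24
52 = 2·24 + 4
24 = 6·4 + 0
Since gcd = 4 > 1, 34644 is not a unit mod 74032.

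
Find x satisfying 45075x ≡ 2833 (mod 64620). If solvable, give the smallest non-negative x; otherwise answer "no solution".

gcd(45075, 64620):
64620 = 1*45075 + 19545
45075 = 2*19545 + 5985
19545 = 3*5985 + 1590
5985 = 3*1590 + 1215
1590 = 1*1215 + 375
1215 = 3*375 + 90
375 = 4*90 + 15
90 = 6*15 + 0
gcd = 15, but 15 ∤ 2833, so the congruence has no solution.

no solution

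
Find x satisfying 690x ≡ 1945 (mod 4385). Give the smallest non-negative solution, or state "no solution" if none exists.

543

First find gcd(690, 4385):
4385 = 6*690 + 245
690 = 2*245 + 200
245 = 1*200 + 45
200 = 4*45 + 20
45 = 2*20 + 5
20 = 4*5 + 0
gcd = 5 and 5 | 1945, so solutions exist. Divide through by 5: 138x ≡ 389 (mod 877).
Now find 138⁻¹ mod 877:
877 = 6×138 + 49
138 = 2×49 + 40
49 = 1×40 + 9
40 = 4×9 + 4
9 = 2×4 + 1
4 = 4×1 + 0
Back-substitute:
1 = 9 − 2·4
1 = −2·40 + 9·9
1 = 9·49 − 11·40
1 = −11·138 + 31·49
1 = 31·877 − 197·138
So 138·(-197) ≡ 1 (mod 877), i.e. 138⁻¹ ≡ 680.
Then x ≡ 680·389 ≡ 543 (mod 877); the smallest non-negative solution is x = 543.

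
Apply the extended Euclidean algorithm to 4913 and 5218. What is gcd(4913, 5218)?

1

Repeated division:
5218 = 1*4913 + 305
4913 = 16*305 + 33
305 = 9*33 + 8
33 = 4*8 + 1
8 = 8*1 + 0
gcd(4913, 5218) = 1.
Back-substituting:
1 = 33 − 4·8
1 = −4·305 + 37·33
1 = 37·4913 − 596·305
1 = −596·5218 + 633·4913
So 1 = (-596)·5218 + (633)·4913.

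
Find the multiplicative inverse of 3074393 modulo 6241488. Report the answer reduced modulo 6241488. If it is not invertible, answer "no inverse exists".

2063417

Run Euclid on (6241488, 3074393):
6241488 = 2*3074393 + 92702
3074393 = 33*92702 + 15227
92702 = 6*15227 + 1340
15227 = 11*1340 + 487
1340 = 2*487 + 366
487 = 1*366 + 121
366 = 3*121 + 3
121 = 40*3 + 1
3 = 3*1 + 0
Since gcd(3074393, 6241488) = 1, back-substitute to write 1 as a combination:
1 = 121 − 40·3
1 = −40·366 + 121·121
1 = 121·487 − 161·366
1 = −161·1340 + 443·487
1 = 443·15227 − 5034·1340
1 = −5034·92702 + 30647·15227
1 = 30647·3074393 − 1016385·92702
1 = −1016385·6241488 + 2063417·3074393
So 3074393·2063417 ≡ 1 (mod 6241488).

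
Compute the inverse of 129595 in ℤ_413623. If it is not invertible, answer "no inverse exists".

Apply the Euclidean algorithm to 413623 and 129595:
413623 = 3·129595 + 24838
129595 = 5·24838 + 5405
24838 = 4·5405 + 3218
5405 = 1·3218 + 2187
3218 = 1·2187 + 1031
2187 = 2·1031 + 125
1031 = 8·125 + 31
125 = 4·31 + 1
31 = 31·1 + 0
gcd = 1, so the inverse exists. Back-substitute:
1 = 125 − 4·31
1 = −4·1031 + 33·125
1 = 33·2187 − 70·1031
1 = −70·3218 + 103·2187
1 = 103·5405 − 173·3218
1 = −173·24838 + 795·5405
1 = 795·129595 − 4148·24838
1 = −4148·413623 + 13239·129595
So 129595·13239 ≡ 1 (mod 413623).

13239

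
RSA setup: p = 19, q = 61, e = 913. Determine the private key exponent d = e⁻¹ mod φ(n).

97

φ(n) = (p−1)(q−1) = 18·60 = 1080.
Need d with 913·d ≡ 1 (mod 1080). Apply the extended Euclidean algorithm:
1080 = 1*913 + 167
913 = 5*167 + 78
167 = 2*78 + 11
78 = 7*11 + 1
11 = 11*1 + 0
Back-substitute:
1 = 78 − 7·11
1 = −7·167 + 15·78
1 = 15·913 − 82·167
1 = −82·1080 + 97·913
So 913·97 ≡ 1 (mod 1080), hence d = 97.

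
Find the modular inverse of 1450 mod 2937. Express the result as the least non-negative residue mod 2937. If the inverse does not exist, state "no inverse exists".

Apply the Euclidean algorithm to 2937 and 1450:
2937 = 2×1450 + 37
1450 = 39×37 + 7
37 = 5×7 + 2
7 = 3×2 + 1
2 = 2×1 + 0
Since gcd(1450, 2937) = 1, back-substitute to write 1 as a combination:
1 = 7 − 3·2
1 = −3·37 + 16·7
1 = 16·1450 − 627·37
1 = −627·2937 + 1270·1450
So 1450·1270 ≡ 1 (mod 2937).

1270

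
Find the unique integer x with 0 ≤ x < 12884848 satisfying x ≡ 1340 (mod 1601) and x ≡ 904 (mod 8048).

2479688

Write x = 1340 + 1601·k. Then 1601·k ≡ 904 − 1340 ≡ 7612 (mod 8048).
Need 1601⁻¹ mod 8048. Extended Euclid on (8048, 1601):
8048 = 5×1601 + 43
1601 = 37×43 + 10
43 = 4×10 + 3
10 = 3×3 + 1
3 = 3×1 + 0
Back-substitute:
1 = 10 − 3·3
1 = −3·43 + 13·10
1 = 13·1601 − 484·43
1 = −484·8048 + 2433·1601
1601⁻¹ ≡ 2433 (mod 8048), so k ≡ 2433·7612 ≡ 1548 (mod 8048).
x = 1340 + 1601·1548 = 2479688.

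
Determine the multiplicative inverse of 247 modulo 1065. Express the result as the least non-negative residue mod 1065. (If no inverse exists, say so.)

Extended Euclidean algorithm:
1065 = 4·247 + 77
247 = 3·77 + 16
77 = 4·16 + 13
16 = 1·13 + 3
13 = 4·3 + 1
3 = 3·1 + 0
Since gcd(247, 1065) = 1, back-substitute to write 1 as a combination:
1 = 13 − 4·3
1 = −4·16 + 5·13
1 = 5·77 − 24·16
1 = −24·247 + 77·77
1 = 77·1065 − 332·247
Hence 247⁻¹ ≡ -332 ≡ 733 (mod 1065).

733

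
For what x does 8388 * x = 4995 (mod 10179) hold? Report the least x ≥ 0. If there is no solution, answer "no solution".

First find gcd(8388, 10179):
10179 = 1×8388 + 1791
8388 = 4×1791 + 1224
1791 = 1×1224 + 567
1224 = 2×567 + 90
567 = 6×90 + 27
90 = 3×27 + 9
27 = 3×9 + 0
gcd = 9 and 9 | 4995, so solutions exist. Divide through by 9: 932x ≡ 555 (mod 1131).
Now find 932⁻¹ mod 1131:
1131 = 1·932 + 199
932 = 4·199 + 136
199 = 1·136 + 63
136 = 2·63 + 10
63 = 6·10 + 3
10 = 3·3 + 1
3 = 3·1 + 0
Back-substitute:
1 = 10 − 3·3
1 = −3·63 + 19·10
1 = 19·136 − 41·63
1 = −41·199 + 60·136
1 = 60·932 − 281·199
1 = −281·1131 + 341·932
So 932⁻¹ ≡ 341 (mod 1131).
Then x ≡ 341·555 ≡ 378 (mod 1131); the smallest non-negative solution is x = 378.

378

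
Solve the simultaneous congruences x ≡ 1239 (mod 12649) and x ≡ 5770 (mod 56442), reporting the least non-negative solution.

565272400

Write x = 1239 + 12649·k. Then 12649·k ≡ 5770 − 1239 ≡ 4531 (mod 56442).
Need 12649⁻¹ mod 56442. Extended Euclid on (56442, 12649):
56442 = 4·12649 + 5846
12649 = 2·5846 + 957
5846 = 6·957 + 104
957 = 9·104 + 21
104 = 4·21 + 20
21 = 1·20 + 1
20 = 20·1 + 0
Back-substitute:
1 = 21 − 20
1 = −104 + 5·21
1 = 5·957 − 46·104
1 = −46·5846 + 281·957
1 = 281·12649 − 608·5846
1 = −608·56442 + 2713·12649
12649⁻¹ ≡ 2713 (mod 56442), so k ≡ 2713·4531 ≡ 44689 (mod 56442).
x = 1239 + 12649·44689 = 565272400.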